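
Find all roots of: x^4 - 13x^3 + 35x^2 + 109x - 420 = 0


Let p(x) = x^4 - 13x^3 + 35x^2 + 109x - 420. By the rational root theorem (leading coefficient 1), any rational root is an integer divisor of 420: try ±1, ±2, ... in turn.
Test x = 1: value = -288 ≠ 0.
Test x = -1: value = -480 ≠ 0.
Test x = 2: value = -150 ≠ 0.
Test x = -2: value = -378 ≠ 0.
Test x = 3: value = -48 ≠ 0.
Test x = -3: value = 0 ✓, so (x + 3) is a factor.
Synthetic division by (x + 3): bring down 1; 1(-3) - 13 = -16; (-16)(-3) + 35 = 83; 83(-3) + 109 = -140; (-140)(-3) - 420 = 0 → quotient x^3 - 16x^2 + 83x - 140, remainder 0.
Continue with the quotient x^3 - 16x^2 + 83x - 140 (candidates must divide 140).
Test x = 4: value = 0 ✓, so (x - 4) is a factor.
Synthetic division by (x - 4): bring down 1; 1(4) - 16 = -12; (-12)(4) + 83 = 35; 35(4) - 140 = 0 → quotient x^2 - 12x + 35, remainder 0.
Solve the quadratic x^2 - 12x + 35 = 0: discriminant = (-12)^2 - 4(1)(35) = 144 - 140 = 4.
sqrt(4) = 2, so x = (12 ± 2)/2: x = 7 or x = 5.
Collecting all roots found:

x = -3, x = 4, x = 5, x = 7


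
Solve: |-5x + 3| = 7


An absolute value equation |expr| = 7 gives two cases:
Case 1: -5x + 3 = 7
  -5x = 4, so x = -4/5
Case 2: -5x + 3 = -7
  -5x = -10, so x = 2

x = -4/5, x = 2


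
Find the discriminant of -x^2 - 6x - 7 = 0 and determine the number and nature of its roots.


For ax^2 + bx + c = 0, discriminant D = b^2 - 4ac
Here a = -1, b = -6, c = -7
D = (-6)^2 - 4(-1)(-7) = 36 - 28 = 8

D = 8 > 0 but not a perfect square
The equation has 2 distinct real irrational roots.

Discriminant = 8, 2 distinct real irrational roots


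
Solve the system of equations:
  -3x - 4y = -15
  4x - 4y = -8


Using Cramer's rule:
Determinant D = (-3)(-4) - (4)(-4) = 12 + 16 = 28
Dx = (-15)(-4) - (-8)(-4) = 60 - 32 = 28
Dy = (-3)(-8) - (4)(-15) = 24 + 60 = 84
x = Dx/D = 28/28 = 1
y = Dy/D = 84/28 = 3

x = 1, y = 3


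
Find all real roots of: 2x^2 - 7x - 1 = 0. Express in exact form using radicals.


Using the quadratic formula: x = (-b ± sqrt(b^2 - 4ac)) / (2a)
Here a = 2, b = -7, c = -1
Discriminant = b^2 - 4ac = (-7)^2 - 4(2)(-1) = 49 + 8 = 57
Since discriminant = 57 > 0, there are two real roots.
x = (7 ± sqrt(57)) / 4
Numerically: x ≈ 3.6375 or x ≈ -0.1375

x = (7 + sqrt(57)) / 4 or x = (7 - sqrt(57)) / 4


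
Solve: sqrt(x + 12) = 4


Square both sides: x + 12 = 4^2 = 16
x = 16 - 12 = 4
x = 4
Check: sqrt(1*4 + 12) = sqrt(16) = 4 ✓

x = 4


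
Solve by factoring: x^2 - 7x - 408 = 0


We need two numbers that multiply to -408 and add to -7.
Those numbers are -24 and 17 (since (-24) * 17 = -408 and (-24) + 17 = -7).
So x^2 - 7x - 408 = (x - 24)(x + 17) = 0
Setting each factor to zero: x = 24 or x = -17

x = -17, x = 24


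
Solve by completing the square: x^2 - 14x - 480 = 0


Start: x^2 - 14x - 480 = 0
Move constant: x^2 - 14x = 480
Half of -14 is -7, squared is 49
Add 49 to both sides: x^2 - 14x + 49 = 529
(x - 7)^2 = 529
x - 7 = ±23
x = 7 + 23 = 30 or x = 7 - 23 = -16

x = -16, x = 30


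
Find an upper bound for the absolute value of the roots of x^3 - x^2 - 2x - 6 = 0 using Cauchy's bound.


Cauchy's bound: all roots r satisfy |r| <= 1 + max(|a_i/a_n|) for i = 0,...,n-1
where a_n is the leading coefficient.

Coefficients: [1, -1, -2, -6]
Leading coefficient a_n = 1
Ratios |a_i/a_n|: 1, 2, 6
Maximum ratio: 6
Cauchy's bound: |r| <= 1 + 6 = 7

Upper bound = 7


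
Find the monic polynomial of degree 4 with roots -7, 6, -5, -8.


A monic polynomial with roots -7, 6, -5, -8 is:
p(x) = (x + 7)(x - 6)(x + 5)(x + 8)
After multiplying by (x + 7): x + 7
After multiplying by (x - 6): x^2 + x - 42
After multiplying by (x + 5): x^3 + 6x^2 - 37x - 210
After multiplying by (x + 8): x^4 + 14x^3 + 11x^2 - 506x - 1680

x^4 + 14x^3 + 11x^2 - 506x - 1680


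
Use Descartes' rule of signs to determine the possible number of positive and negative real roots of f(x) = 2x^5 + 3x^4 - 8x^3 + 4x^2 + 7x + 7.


Descartes' rule of signs:

For positive roots, count sign changes in f(x) = 2x^5 + 3x^4 - 8x^3 + 4x^2 + 7x + 7:
Signs of coefficients: +, +, -, +, +, +
Number of sign changes: 2
Possible positive real roots: 2, 0

For negative roots, examine f(-x) = -2x^5 + 3x^4 + 8x^3 + 4x^2 - 7x + 7:
Signs of coefficients: -, +, +, +, -, +
Number of sign changes: 3
Possible negative real roots: 3, 1

Positive roots: 2 or 0; Negative roots: 3 or 1


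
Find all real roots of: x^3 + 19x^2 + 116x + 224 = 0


Let p(x) = x^3 + 19x^2 + 116x + 224. By the rational root theorem (leading coefficient 1), any rational root is an integer divisor of 224: try ±1, ±2, ... in turn.
Test x = 1: value = 360 ≠ 0.
Test x = -1: value = 126 ≠ 0.
Test x = 2: value = 540 ≠ 0.
Test x = -2: value = 60 ≠ 0.
Test x = 4: value = 1056 ≠ 0.
Test x = -4: value = 0 ✓, so (x + 4) is a factor.
Synthetic division by (x + 4): bring down 1; 1(-4) + 19 = 15; 15(-4) + 116 = 56; 56(-4) + 224 = 0 → quotient x^2 + 15x + 56, remainder 0.
Solve the quadratic x^2 + 15x + 56 = 0: discriminant = 15^2 - 4(1)(56) = 225 - 224 = 1.
sqrt(1) = 1, so x = (-15 ± 1)/2: x = -7 or x = -8.

x = -8, x = -7, x = -4


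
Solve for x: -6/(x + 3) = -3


Multiply both sides by (x + 3): -6 = -3(x + 3)
Distribute: -6 = -3x - 9
-3x = -6 + 9 = 3
x = -1

x = -1


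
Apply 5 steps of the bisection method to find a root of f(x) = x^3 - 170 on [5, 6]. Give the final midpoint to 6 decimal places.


f(x) = x^3 - 170
f(5) = -45 < 0
f(6) = 46 > 0

Step 1: midpoint = (5.000000 + 6.000000)/2 = 5.500000
  f(5.500000) = -3.625000
  f(mid) < 0, so root is in [5.500000, 6.000000]

Step 2: midpoint = (5.500000 + 6.000000)/2 = 5.750000
  f(5.750000) = 20.109375
  f(mid) > 0, so root is in [5.500000, 5.750000]

Step 3: midpoint = (5.500000 + 5.750000)/2 = 5.625000
  f(5.625000) = 7.978516
  f(mid) > 0, so root is in [5.500000, 5.625000]

Step 4: midpoint = (5.500000 + 5.625000)/2 = 5.562500
  f(5.562500) = 2.111572
  f(mid) > 0, so root is in [5.500000, 5.562500]

Step 5: midpoint = (5.500000 + 5.562500)/2 = 5.531250
  f(5.531250) = -0.772919
  f(mid) < 0, so root is in [5.531250, 5.562500]

midpoint = 5.531250


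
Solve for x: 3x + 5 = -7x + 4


Starting with: 3x + 5 = -7x + 4
Move all x terms to left: (3 + 7)x = 4 - 5
Simplify: 10x = -1
Divide both sides by 10: x = -1/10

x = -1/10


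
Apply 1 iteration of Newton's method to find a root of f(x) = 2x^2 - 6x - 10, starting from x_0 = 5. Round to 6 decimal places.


Newton's method: x_(n+1) = x_n - f(x_n)/f'(x_n)
f(x) = 2x^2 - 6x - 10
f'(x) = 4x - 6

Iteration 1:
  f(5.000000) = 10.000000
  f'(5.000000) = 14.000000
  x_1 = 5.000000 - (10.000000)/(14.000000) = 4.285714

x_1 = 4.285714


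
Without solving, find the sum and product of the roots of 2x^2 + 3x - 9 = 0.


By Vieta's formulas for ax^2 + bx + c = 0:
  Sum of roots = -b/a
  Product of roots = c/a

Here a = 2, b = 3, c = -9
Sum = -(3)/2 = -3/2
Product = -9/2 = -9/2

Sum = -3/2, Product = -9/2


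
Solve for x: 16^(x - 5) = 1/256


Express both sides with the same base.
1/256 = 16^(-2)
Since the bases match, equate exponents: x - 5 = -2
So x = -2 - (-5) = 3

x = 3


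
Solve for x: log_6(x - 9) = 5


Convert to exponential form: x - 9 = 6^5 = 7776
x = 7776 + 9 = 7785
Check: log_6(7785 - 9) = log_6(7776) = log_6(7776) = 5 ✓

x = 7785


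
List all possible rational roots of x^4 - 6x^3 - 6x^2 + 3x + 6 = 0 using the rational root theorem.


Rational root theorem: possible roots are ±p/q where:
  p divides the constant term (6): p ∈ {1, 2, 3, 6}
  q divides the leading coefficient (1): q ∈ {1}

All possible rational roots: -6, -3, -2, -1, 1, 2, 3, 6

-6, -3, -2, -1, 1, 2, 3, 6


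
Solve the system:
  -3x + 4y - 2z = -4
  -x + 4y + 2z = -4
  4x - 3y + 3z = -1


Using Cramer's rule. Expand each determinant along the first row.
D  = (-3)*[4*3 - 2*(-3)] - 4*[(-1)*3 - 2*4] + (-2)*[(-1)*(-3) - 4*4]
  = (-3)*(18) - 4*(-11) + (-2)*(-13) = 16
Dx = (-4)*[4*3 - 2*(-3)] - 4*[(-4)*3 - 2*(-1)] + (-2)*[(-4)*(-3) - 4*(-1)]
  = (-4)*(18) - 4*(-10) + (-2)*(16) = -64
Dy = (-3)*[(-4)*3 - 2*(-1)] - (-4)*[(-1)*3 - 2*4] + (-2)*[(-1)*(-1) - (-4)*4]
  = (-3)*(-10) - (-4)*(-11) + (-2)*(17) = -48
Dz = (-3)*[4*(-1) - (-4)*(-3)] - 4*[(-1)*(-1) - (-4)*4] + (-4)*[(-1)*(-3) - 4*4]
  = (-3)*(-16) - 4*(17) + (-4)*(-13) = 32
x = Dx/D = -64/16 = -4, y = Dy/D = -48/16 = -3, z = Dz/D = 32/16 = 2
Check eq1: (-3)(-4) + (4)(-3) + (-2)(2) = -4 = -4 ✓
Check eq2: (-1)(-4) + (4)(-3) + (2)(2) = -4 = -4 ✓
Check eq3: (4)(-4) + (-3)(-3) + (3)(2) = -1 = -1 ✓

x = -4, y = -3, z = 2


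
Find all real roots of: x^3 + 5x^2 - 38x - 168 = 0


Let p(x) = x^3 + 5x^2 - 38x - 168. By the rational root theorem (leading coefficient 1), any rational root is an integer divisor of 168: try ±1, ±2, ... in turn.
Test x = 1: value = -200 ≠ 0.
Test x = -1: value = -126 ≠ 0.
Test x = 2: value = -216 ≠ 0.
Test x = -2: value = -80 ≠ 0.
Test x = 3: value = -210 ≠ 0.
Test x = -3: value = -36 ≠ 0.
Test x = 4: value = -176 ≠ 0.
Test x = -4: value = 0 ✓, so (x + 4) is a factor.
Synthetic division by (x + 4): bring down 1; 1(-4) + 5 = 1; 1(-4) - 38 = -42; (-42)(-4) - 168 = 0 → quotient x^2 + x - 42, remainder 0.
Solve the quadratic x^2 + x - 42 = 0: discriminant = 1^2 - 4(1)(-42) = 1 + 168 = 169.
sqrt(169) = 13, so x = (-1 ± 13)/2: x = 6 or x = -7.

x = -7, x = -4, x = 6


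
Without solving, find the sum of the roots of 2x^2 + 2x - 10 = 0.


By Vieta's formulas for ax^2 + bx + c = 0:
  Sum of roots = -b/a
  Product of roots = c/a

Here a = 2, b = 2, c = -10
Sum = -(2)/2 = -1
Product = -10/2 = -5

Sum = -1


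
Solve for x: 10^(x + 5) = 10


Express both sides with the same base.
10 = 10^1
Since the bases match, equate exponents: x + 5 = 1
So x = 1 - (5) = -4

x = -4


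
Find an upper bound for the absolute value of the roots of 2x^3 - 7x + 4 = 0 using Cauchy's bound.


Cauchy's bound: all roots r satisfy |r| <= 1 + max(|a_i/a_n|) for i = 0,...,n-1
where a_n is the leading coefficient.

Coefficients: [2, 0, -7, 4]
Leading coefficient a_n = 2
Ratios |a_i/a_n|: 0, 7/2, 2
Maximum ratio: 7/2
Cauchy's bound: |r| <= 1 + 7/2 = 9/2

Upper bound = 9/2


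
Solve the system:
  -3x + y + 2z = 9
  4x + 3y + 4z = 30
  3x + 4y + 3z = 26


Using Cramer's rule. Expand each determinant along the first row.
D  = (-3)*[3*3 - 4*4] - 1*[4*3 - 4*3] + 2*[4*4 - 3*3]
  = (-3)*(-7) - 1*(0) + 2*(7) = 35
Dx = 9*[3*3 - 4*4] - 1*[30*3 - 4*26] + 2*[30*4 - 3*26]
  = 9*(-7) - 1*(-14) + 2*(42) = 35
Dy = (-3)*[30*3 - 4*26] - 9*[4*3 - 4*3] + 2*[4*26 - 30*3]
  = (-3)*(-14) - 9*(0) + 2*(14) = 70
Dz = (-3)*[3*26 - 30*4] - 1*[4*26 - 30*3] + 9*[4*4 - 3*3]
  = (-3)*(-42) - 1*(14) + 9*(7) = 175
x = Dx/D = 35/35 = 1, y = Dy/D = 70/35 = 2, z = Dz/D = 175/35 = 5
Check eq1: (-3)(1) + (1)(2) + (2)(5) = 9 = 9 ✓
Check eq2: (4)(1) + (3)(2) + (4)(5) = 30 = 30 ✓
Check eq3: (3)(1) + (4)(2) + (3)(5) = 26 = 26 ✓

x = 1, y = 2, z = 5


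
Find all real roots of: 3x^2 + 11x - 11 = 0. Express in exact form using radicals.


Using the quadratic formula: x = (-b ± sqrt(b^2 - 4ac)) / (2a)
Here a = 3, b = 11, c = -11
Discriminant = b^2 - 4ac = 11^2 - 4(3)(-11) = 121 + 132 = 253
Since discriminant = 253 > 0, there are two real roots.
x = (-11 ± sqrt(253)) / 6
Numerically: x ≈ 0.8177 or x ≈ -4.4843

x = (-11 + sqrt(253)) / 6 or x = (-11 - sqrt(253)) / 6


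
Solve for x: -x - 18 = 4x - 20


Starting with: -x - 18 = 4x - 20
Move all x terms to left: (-1 - 4)x = -20 + 18
Simplify: -5x = -2
Divide both sides by -5: x = 2/5

x = 2/5


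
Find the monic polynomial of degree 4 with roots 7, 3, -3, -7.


A monic polynomial with roots 7, 3, -3, -7 is:
p(x) = (x - 7)(x - 3)(x + 3)(x + 7)
After multiplying by (x - 7): x - 7
After multiplying by (x - 3): x^2 - 10x + 21
After multiplying by (x + 3): x^3 - 7x^2 - 9x + 63
After multiplying by (x + 7): x^4 - 58x^2 + 441

x^4 - 58x^2 + 441


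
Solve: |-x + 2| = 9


An absolute value equation |expr| = 9 gives two cases:
Case 1: -x + 2 = 9
  -x = 7, so x = -7
Case 2: -x + 2 = -9
  -x = -11, so x = 11

x = -7, x = 11


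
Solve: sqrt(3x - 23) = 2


Square both sides: 3x - 23 = 2^2 = 4
3x = 4 + 23 = 27
x = 9
Check: sqrt(3*9 - 23) = sqrt(4) = 2 ✓

x = 9


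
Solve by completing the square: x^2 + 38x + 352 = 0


Start: x^2 + 38x + 352 = 0
Move constant: x^2 + 38x = -352
Half of 38 is 19, squared is 361
Add 361 to both sides: x^2 + 38x + 361 = 9
(x + 19)^2 = 9
x + 19 = ±3
x = -19 + 3 = -16 or x = -19 - 3 = -22

x = -22, x = -16


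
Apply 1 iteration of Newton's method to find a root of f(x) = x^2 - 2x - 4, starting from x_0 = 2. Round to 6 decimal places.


Newton's method: x_(n+1) = x_n - f(x_n)/f'(x_n)
f(x) = x^2 - 2x - 4
f'(x) = 2x - 2

Iteration 1:
  f(2.000000) = -4.000000
  f'(2.000000) = 2.000000
  x_1 = 2.000000 - (-4.000000)/(2.000000) = 4.000000

x_1 = 4.000000


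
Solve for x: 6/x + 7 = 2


Subtract 7 from both sides: 6/x = -5
Multiply both sides by x: 6 = -5 * x
Divide by -5: x = -6/5

x = -6/5


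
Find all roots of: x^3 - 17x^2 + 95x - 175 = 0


Let p(x) = x^3 - 17x^2 + 95x - 175. By the rational root theorem (leading coefficient 1), any rational root is an integer divisor of 175: try ±1, ±2, ... in turn.
Test x = 1: value = -96 ≠ 0.
Test x = -1: value = -288 ≠ 0.
Test x = 5: value = 0 ✓, so (x - 5) is a factor.
Synthetic division by (x - 5): bring down 1; 1(5) - 17 = -12; (-12)(5) + 95 = 35; 35(5) - 175 = 0 → quotient x^2 - 12x + 35, remainder 0.
Solve the quadratic x^2 - 12x + 35 = 0: discriminant = (-12)^2 - 4(1)(35) = 144 - 140 = 4.
sqrt(4) = 2, so x = (12 ± 2)/2: x = 7 or x = 5.
Collecting all roots found:

x = 5 (multiplicity 2), x = 7


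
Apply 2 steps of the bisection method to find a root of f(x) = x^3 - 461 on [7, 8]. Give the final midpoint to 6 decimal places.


f(x) = x^3 - 461
f(7) = -118 < 0
f(8) = 51 > 0

Step 1: midpoint = (7.000000 + 8.000000)/2 = 7.500000
  f(7.500000) = -39.125000
  f(mid) < 0, so root is in [7.500000, 8.000000]

Step 2: midpoint = (7.500000 + 8.000000)/2 = 7.750000
  f(7.750000) = 4.484375
  f(mid) > 0, so root is in [7.500000, 7.750000]

midpoint = 7.750000


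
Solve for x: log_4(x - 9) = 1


Convert to exponential form: x - 9 = 4^1 = 4
x = 4 + 9 = 13
Check: log_4(13 - 9) = log_4(4) = log_4(4) = 1 ✓

x = 13


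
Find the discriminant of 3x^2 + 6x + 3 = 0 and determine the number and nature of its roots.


For ax^2 + bx + c = 0, discriminant D = b^2 - 4ac
Here a = 3, b = 6, c = 3
D = (6)^2 - 4(3)(3) = 36 - 36 = 0

D = 0
The equation has exactly 1 real root (a repeated/double root).

Discriminant = 0, 1 repeated real root


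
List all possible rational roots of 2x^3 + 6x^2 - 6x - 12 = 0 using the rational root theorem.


Rational root theorem: possible roots are ±p/q where:
  p divides the constant term (-12): p ∈ {1, 2, 3, 4, 6, 12}
  q divides the leading coefficient (2): q ∈ {1, 2}

All possible rational roots: -12, -6, -4, -3, -2, -3/2, -1, -1/2, 1/2, 1, 3/2, 2, 3, 4, 6, 12

-12, -6, -4, -3, -2, -3/2, -1, -1/2, 1/2, 1, 3/2, 2, 3, 4, 6, 12


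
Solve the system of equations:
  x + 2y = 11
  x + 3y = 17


Using Cramer's rule:
Determinant D = (1)(3) - (1)(2) = 3 - 2 = 1
Dx = (11)(3) - (17)(2) = 33 - 34 = -1
Dy = (1)(17) - (1)(11) = 17 - 11 = 6
x = Dx/D = -1/1 = -1
y = Dy/D = 6/1 = 6

x = -1, y = 6


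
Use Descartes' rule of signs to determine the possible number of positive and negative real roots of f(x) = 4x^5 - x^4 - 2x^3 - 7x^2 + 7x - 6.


Descartes' rule of signs:

For positive roots, count sign changes in f(x) = 4x^5 - x^4 - 2x^3 - 7x^2 + 7x - 6:
Signs of coefficients: +, -, -, -, +, -
Number of sign changes: 3
Possible positive real roots: 3, 1

For negative roots, examine f(-x) = -4x^5 - x^4 + 2x^3 - 7x^2 - 7x - 6:
Signs of coefficients: -, -, +, -, -, -
Number of sign changes: 2
Possible negative real roots: 2, 0

Positive roots: 3 or 1; Negative roots: 2 or 0


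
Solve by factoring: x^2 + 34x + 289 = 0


We need two numbers that multiply to 289 and add to 34.
Those numbers are 17 and 17 (since 17 * 17 = 289 and 17 + 17 = 34).
So x^2 + 34x + 289 = (x + 17)(x + 17) = 0
Setting each factor to zero: x = -17 or x = -17

x = -17


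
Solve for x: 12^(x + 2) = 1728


Express both sides with the same base.
1728 = 12^3
Since the bases match, equate exponents: x + 2 = 3
So x = 3 - (2) = 1

x = 1


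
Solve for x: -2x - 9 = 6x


Starting with: -2x - 9 = 6x
Move all x terms to left: (-2 - 6)x = 0 + 9
Simplify: -8x = 9
Divide both sides by -8: x = -9/8

x = -9/8


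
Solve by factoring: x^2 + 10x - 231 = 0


We need two numbers that multiply to -231 and add to 10.
Those numbers are -11 and 21 (since (-11) * 21 = -231 and (-11) + 21 = 10).
So x^2 + 10x - 231 = (x - 11)(x + 21) = 0
Setting each factor to zero: x = 11 or x = -21

x = -21, x = 11


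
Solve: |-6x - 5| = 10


An absolute value equation |expr| = 10 gives two cases:
Case 1: -6x - 5 = 10
  -6x = 15, so x = -5/2
Case 2: -6x - 5 = -10
  -6x = -5, so x = 5/6

x = -5/2, x = 5/6


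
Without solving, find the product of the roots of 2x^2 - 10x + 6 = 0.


By Vieta's formulas for ax^2 + bx + c = 0:
  Sum of roots = -b/a
  Product of roots = c/a

Here a = 2, b = -10, c = 6
Sum = -(-10)/2 = 5
Product = 6/2 = 3

Product = 3


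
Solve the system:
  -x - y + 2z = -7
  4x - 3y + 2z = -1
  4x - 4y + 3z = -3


Using Cramer's rule. Expand each determinant along the first row.
D  = (-1)*[(-3)*3 - 2*(-4)] - (-1)*[4*3 - 2*4] + 2*[4*(-4) - (-3)*4]
  = (-1)*(-1) - (-1)*(4) + 2*(-4) = -3
Dx = (-7)*[(-3)*3 - 2*(-4)] - (-1)*[(-1)*3 - 2*(-3)] + 2*[(-1)*(-4) - (-3)*(-3)]
  = (-7)*(-1) - (-1)*(3) + 2*(-5) = 0
Dy = (-1)*[(-1)*3 - 2*(-3)] - (-7)*[4*3 - 2*4] + 2*[4*(-3) - (-1)*4]
  = (-1)*(3) - (-7)*(4) + 2*(-8) = 9
Dz = (-1)*[(-3)*(-3) - (-1)*(-4)] - (-1)*[4*(-3) - (-1)*4] + (-7)*[4*(-4) - (-3)*4]
  = (-1)*(5) - (-1)*(-8) + (-7)*(-4) = 15
x = Dx/D = 0/-3 = 0, y = Dy/D = 9/-3 = -3, z = Dz/D = 15/-3 = -5
Check eq1: (-1)(0) + (-1)(-3) + (2)(-5) = -7 = -7 ✓
Check eq2: (4)(0) + (-3)(-3) + (2)(-5) = -1 = -1 ✓
Check eq3: (4)(0) + (-4)(-3) + (3)(-5) = -3 = -3 ✓

x = 0, y = -3, z = -5


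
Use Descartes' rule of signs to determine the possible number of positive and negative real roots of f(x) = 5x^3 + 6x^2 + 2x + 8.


Descartes' rule of signs:

For positive roots, count sign changes in f(x) = 5x^3 + 6x^2 + 2x + 8:
Signs of coefficients: +, +, +, +
Number of sign changes: 0
Possible positive real roots: 0

For negative roots, examine f(-x) = -5x^3 + 6x^2 - 2x + 8:
Signs of coefficients: -, +, -, +
Number of sign changes: 3
Possible negative real roots: 3, 1

Positive roots: 0; Negative roots: 3 or 1


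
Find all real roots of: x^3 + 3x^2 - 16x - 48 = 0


Let p(x) = x^3 + 3x^2 - 16x - 48. By the rational root theorem (leading coefficient 1), any rational root is an integer divisor of 48: try ±1, ±2, ... in turn.
Test x = 1: value = -60 ≠ 0.
Test x = -1: value = -30 ≠ 0.
Test x = 2: value = -60 ≠ 0.
Test x = -2: value = -12 ≠ 0.
Test x = 3: value = -42 ≠ 0.
Test x = -3: value = 0 ✓, so (x + 3) is a factor.
Synthetic division by (x + 3): bring down 1; 1(-3) + 3 = 0; 0(-3) - 16 = -16; (-16)(-3) - 48 = 0 → quotient x^2 - 16, remainder 0.
Solve the quadratic x^2 - 16 = 0: discriminant = 0^2 - 4(1)(-16) = 0 + 64 = 64.
sqrt(64) = 8, so x = (0 ± 8)/2: x = 4 or x = -4.

x = -4, x = -3, x = 4


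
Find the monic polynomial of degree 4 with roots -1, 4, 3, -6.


A monic polynomial with roots -1, 4, 3, -6 is:
p(x) = (x + 1)(x - 4)(x - 3)(x + 6)
After multiplying by (x + 1): x + 1
After multiplying by (x - 4): x^2 - 3x - 4
After multiplying by (x - 3): x^3 - 6x^2 + 5x + 12
After multiplying by (x + 6): x^4 - 31x^2 + 42x + 72

x^4 - 31x^2 + 42x + 72


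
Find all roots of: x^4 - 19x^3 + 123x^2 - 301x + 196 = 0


Let p(x) = x^4 - 19x^3 + 123x^2 - 301x + 196. By the rational root theorem (leading coefficient 1), any rational root is an integer divisor of 196: try ±1, ±2, ... in turn.
Test x = 1: value = 0 ✓, so (x - 1) is a factor.
Synthetic division by (x - 1): bring down 1; 1(1) - 19 = -18; (-18)(1) + 123 = 105; 105(1) - 301 = -196; (-196)(1) + 196 = 0 → quotient x^3 - 18x^2 + 105x - 196, remainder 0.
Continue with the quotient x^3 - 18x^2 + 105x - 196 (candidates must divide 196; re-test x = 1 first in case it repeats).
Test x = 1: value = -108 ≠ 0.
Test x = -1: value = -320 ≠ 0.
Test x = 2: value = -50 ≠ 0.
Test x = -2: value = -486 ≠ 0.
Test x = 4: value = 0 ✓, so (x - 4) is a factor.
Synthetic division by (x - 4): bring down 1; 1(4) - 18 = -14; (-14)(4) + 105 = 49; 49(4) - 196 = 0 → quotient x^2 - 14x + 49, remainder 0.
Solve the quadratic x^2 - 14x + 49 = 0: discriminant = (-14)^2 - 4(1)(49) = 196 - 196 = 0.
Discriminant = 0, so a double root: x = 14/2 = 7.
Collecting all roots found:

x = 1, x = 4, x = 7 (multiplicity 2)


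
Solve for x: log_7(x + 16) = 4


Convert to exponential form: x + 16 = 7^4 = 2401
x = 2401 - 16 = 2385
Check: log_7(2385 + 16) = log_7(2401) = log_7(2401) = 4 ✓

x = 2385


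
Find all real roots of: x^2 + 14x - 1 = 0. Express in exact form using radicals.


Using the quadratic formula: x = (-b ± sqrt(b^2 - 4ac)) / (2a)
Here a = 1, b = 14, c = -1
Discriminant = b^2 - 4ac = 14^2 - 4(1)(-1) = 196 + 4 = 200
Since discriminant = 200 > 0, there are two real roots.
x = (-14 ± 10*sqrt(2)) / 2
Simplifying: x = -7 ± 5*sqrt(2)
Numerically: x ≈ 0.0711 or x ≈ -14.0711

x = -7 + 5*sqrt(2) or x = -7 - 5*sqrt(2)


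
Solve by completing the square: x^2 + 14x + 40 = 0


Start: x^2 + 14x + 40 = 0
Move constant: x^2 + 14x = -40
Half of 14 is 7, squared is 49
Add 49 to both sides: x^2 + 14x + 49 = 9
(x + 7)^2 = 9
x + 7 = ±3
x = -7 + 3 = -4 or x = -7 - 3 = -10

x = -10, x = -4


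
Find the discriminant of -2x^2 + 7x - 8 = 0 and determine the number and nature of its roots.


For ax^2 + bx + c = 0, discriminant D = b^2 - 4ac
Here a = -2, b = 7, c = -8
D = (7)^2 - 4(-2)(-8) = 49 - 64 = -15

D = -15 < 0
The equation has no real roots (2 complex conjugate roots).

Discriminant = -15, no real roots (2 complex conjugate roots)


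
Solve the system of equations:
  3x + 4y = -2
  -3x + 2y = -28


Using Cramer's rule:
Determinant D = (3)(2) - (-3)(4) = 6 + 12 = 18
Dx = (-2)(2) - (-28)(4) = -4 + 112 = 108
Dy = (3)(-28) - (-3)(-2) = -84 - 6 = -90
x = Dx/D = 108/18 = 6
y = Dy/D = -90/18 = -5

x = 6, y = -5


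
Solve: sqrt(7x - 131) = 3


Square both sides: 7x - 131 = 3^2 = 9
7x = 9 + 131 = 140
x = 20
Check: sqrt(7*20 - 131) = sqrt(9) = 3 ✓

x = 20


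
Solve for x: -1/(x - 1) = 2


Multiply both sides by (x - 1): -1 = 2(x - 1)
Distribute: -1 = 2x - 2
2x = -1 + 2 = 1
x = 1/2

x = 1/2


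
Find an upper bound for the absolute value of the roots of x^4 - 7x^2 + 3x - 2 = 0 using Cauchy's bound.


Cauchy's bound: all roots r satisfy |r| <= 1 + max(|a_i/a_n|) for i = 0,...,n-1
where a_n is the leading coefficient.

Coefficients: [1, 0, -7, 3, -2]
Leading coefficient a_n = 1
Ratios |a_i/a_n|: 0, 7, 3, 2
Maximum ratio: 7
Cauchy's bound: |r| <= 1 + 7 = 8

Upper bound = 8


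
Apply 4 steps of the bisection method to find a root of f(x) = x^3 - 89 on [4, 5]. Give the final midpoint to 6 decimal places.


f(x) = x^3 - 89
f(4) = -25 < 0
f(5) = 36 > 0

Step 1: midpoint = (4.000000 + 5.000000)/2 = 4.500000
  f(4.500000) = 2.125000
  f(mid) > 0, so root is in [4.000000, 4.500000]

Step 2: midpoint = (4.000000 + 4.500000)/2 = 4.250000
  f(4.250000) = -12.234375
  f(mid) < 0, so root is in [4.250000, 4.500000]

Step 3: midpoint = (4.250000 + 4.500000)/2 = 4.375000
  f(4.375000) = -5.259766
  f(mid) < 0, so root is in [4.375000, 4.500000]

Step 4: midpoint = (4.375000 + 4.500000)/2 = 4.437500
  f(4.437500) = -1.619385
  f(mid) < 0, so root is in [4.437500, 4.500000]

midpoint = 4.437500


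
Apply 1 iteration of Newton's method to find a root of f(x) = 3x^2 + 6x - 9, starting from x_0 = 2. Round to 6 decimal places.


Newton's method: x_(n+1) = x_n - f(x_n)/f'(x_n)
f(x) = 3x^2 + 6x - 9
f'(x) = 6x + 6

Iteration 1:
  f(2.000000) = 15.000000
  f'(2.000000) = 18.000000
  x_1 = 2.000000 - (15.000000)/(18.000000) = 1.166667

x_1 = 1.166667


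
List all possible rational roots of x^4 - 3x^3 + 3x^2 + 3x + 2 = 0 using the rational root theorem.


Rational root theorem: possible roots are ±p/q where:
  p divides the constant term (2): p ∈ {1, 2}
  q divides the leading coefficient (1): q ∈ {1}

All possible rational roots: -2, -1, 1, 2

-2, -1, 1, 2


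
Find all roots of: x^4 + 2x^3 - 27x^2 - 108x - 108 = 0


Let p(x) = x^4 + 2x^3 - 27x^2 - 108x - 108. By the rational root theorem (leading coefficient 1), any rational root is an integer divisor of 108: try ±1, ±2, ... in turn.
Test x = 1: value = -240 ≠ 0.
Test x = -1: value = -28 ≠ 0.
Test x = 2: value = -400 ≠ 0.
Test x = -2: value = 0 ✓, so (x + 2) is a factor.
Synthetic division by (x + 2): bring down 1; 1(-2) + 2 = 0; 0(-2) - 27 = -27; (-27)(-2) - 108 = -54; (-54)(-2) - 108 = 0 → quotient x^3 - 27x - 54, remainder 0.
Continue with the quotient x^3 - 27x - 54 (candidates must divide 54; re-test x = -2 first in case it repeats).
Test x = -2: value = -8 ≠ 0.
Test x = 3: value = -108 ≠ 0.
Test x = -3: value = 0 ✓, so (x + 3) is a factor.
Synthetic division by (x + 3): bring down 1; 1(-3) + 0 = -3; (-3)(-3) - 27 = -18; (-18)(-3) - 54 = 0 → quotient x^2 - 3x - 18, remainder 0.
Solve the quadratic x^2 - 3x - 18 = 0: discriminant = (-3)^2 - 4(1)(-18) = 9 + 72 = 81.
sqrt(81) = 9, so x = (3 ± 9)/2: x = 6 or x = -3.
Collecting all roots found:

x = -3 (multiplicity 2), x = -2, x = 6


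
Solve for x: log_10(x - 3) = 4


Convert to exponential form: x - 3 = 10^4 = 10000
x = 10000 + 3 = 10003
Check: log_10(10003 - 3) = log_10(10000) = log_10(10000) = 4 ✓

x = 10003


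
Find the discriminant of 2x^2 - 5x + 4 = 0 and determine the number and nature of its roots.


For ax^2 + bx + c = 0, discriminant D = b^2 - 4ac
Here a = 2, b = -5, c = 4
D = (-5)^2 - 4(2)(4) = 25 - 32 = -7

D = -7 < 0
The equation has no real roots (2 complex conjugate roots).

Discriminant = -7, no real roots (2 complex conjugate roots)


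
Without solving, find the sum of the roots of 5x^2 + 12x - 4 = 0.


By Vieta's formulas for ax^2 + bx + c = 0:
  Sum of roots = -b/a
  Product of roots = c/a

Here a = 5, b = 12, c = -4
Sum = -(12)/5 = -12/5
Product = -4/5 = -4/5

Sum = -12/5


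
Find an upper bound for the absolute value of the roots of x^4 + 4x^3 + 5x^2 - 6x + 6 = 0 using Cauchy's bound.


Cauchy's bound: all roots r satisfy |r| <= 1 + max(|a_i/a_n|) for i = 0,...,n-1
where a_n is the leading coefficient.

Coefficients: [1, 4, 5, -6, 6]
Leading coefficient a_n = 1
Ratios |a_i/a_n|: 4, 5, 6, 6
Maximum ratio: 6
Cauchy's bound: |r| <= 1 + 6 = 7

Upper bound = 7


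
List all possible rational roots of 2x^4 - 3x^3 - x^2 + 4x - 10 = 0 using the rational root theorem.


Rational root theorem: possible roots are ±p/q where:
  p divides the constant term (-10): p ∈ {1, 2, 5, 10}
  q divides the leading coefficient (2): q ∈ {1, 2}

All possible rational roots: -10, -5, -5/2, -2, -1, -1/2, 1/2, 1, 2, 5/2, 5, 10

-10, -5, -5/2, -2, -1, -1/2, 1/2, 1, 2, 5/2, 5, 10


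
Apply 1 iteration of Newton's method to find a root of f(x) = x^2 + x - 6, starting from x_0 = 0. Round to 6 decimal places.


Newton's method: x_(n+1) = x_n - f(x_n)/f'(x_n)
f(x) = x^2 + x - 6
f'(x) = 2x + 1

Iteration 1:
  f(0.000000) = -6.000000
  f'(0.000000) = 1.000000
  x_1 = 0.000000 - (-6.000000)/(1.000000) = 6.000000

x_1 = 6.000000


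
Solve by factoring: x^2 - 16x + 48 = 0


We need two numbers that multiply to 48 and add to -16.
Those numbers are -4 and -12 (since (-4) * (-12) = 48 and (-4) + (-12) = -16).
So x^2 - 16x + 48 = (x - 4)(x - 12) = 0
Setting each factor to zero: x = 4 or x = 12

x = 4, x = 12


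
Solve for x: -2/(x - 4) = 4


Multiply both sides by (x - 4): -2 = 4(x - 4)
Distribute: -2 = 4x - 16
4x = -2 + 16 = 14
x = 7/2

x = 7/2


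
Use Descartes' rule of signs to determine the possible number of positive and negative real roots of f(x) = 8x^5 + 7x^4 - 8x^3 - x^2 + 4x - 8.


Descartes' rule of signs:

For positive roots, count sign changes in f(x) = 8x^5 + 7x^4 - 8x^3 - x^2 + 4x - 8:
Signs of coefficients: +, +, -, -, +, -
Number of sign changes: 3
Possible positive real roots: 3, 1

For negative roots, examine f(-x) = -8x^5 + 7x^4 + 8x^3 - x^2 - 4x - 8:
Signs of coefficients: -, +, +, -, -, -
Number of sign changes: 2
Possible negative real roots: 2, 0

Positive roots: 3 or 1; Negative roots: 2 or 0


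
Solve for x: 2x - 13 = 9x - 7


Starting with: 2x - 13 = 9x - 7
Move all x terms to left: (2 - 9)x = -7 + 13
Simplify: -7x = 6
Divide both sides by -7: x = -6/7

x = -6/7


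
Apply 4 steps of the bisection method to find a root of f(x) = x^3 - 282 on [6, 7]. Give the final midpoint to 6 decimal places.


f(x) = x^3 - 282
f(6) = -66 < 0
f(7) = 61 > 0

Step 1: midpoint = (6.000000 + 7.000000)/2 = 6.500000
  f(6.500000) = -7.375000
  f(mid) < 0, so root is in [6.500000, 7.000000]

Step 2: midpoint = (6.500000 + 7.000000)/2 = 6.750000
  f(6.750000) = 25.546875
  f(mid) > 0, so root is in [6.500000, 6.750000]

Step 3: midpoint = (6.500000 + 6.750000)/2 = 6.625000
  f(6.625000) = 8.775391
  f(mid) > 0, so root is in [6.500000, 6.625000]

Step 4: midpoint = (6.500000 + 6.625000)/2 = 6.562500
  f(6.562500) = 0.623291
  f(mid) > 0, so root is in [6.500000, 6.562500]

midpoint = 6.562500


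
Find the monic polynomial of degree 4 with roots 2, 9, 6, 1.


A monic polynomial with roots 2, 9, 6, 1 is:
p(x) = (x - 2)(x - 9)(x - 6)(x - 1)
After multiplying by (x - 2): x - 2
After multiplying by (x - 9): x^2 - 11x + 18
After multiplying by (x - 6): x^3 - 17x^2 + 84x - 108
After multiplying by (x - 1): x^4 - 18x^3 + 101x^2 - 192x + 108

x^4 - 18x^3 + 101x^2 - 192x + 108


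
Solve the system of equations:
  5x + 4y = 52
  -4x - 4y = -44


Using Cramer's rule:
Determinant D = (5)(-4) - (-4)(4) = -20 + 16 = -4
Dx = (52)(-4) - (-44)(4) = -208 + 176 = -32
Dy = (5)(-44) - (-4)(52) = -220 + 208 = -12
x = Dx/D = -32/-4 = 8
y = Dy/D = -12/-4 = 3

x = 8, y = 3


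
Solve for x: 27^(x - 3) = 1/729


Express both sides with the same base.
1/729 = 27^(-2)
Since the bases match, equate exponents: x - 3 = -2
So x = -2 - (-3) = 1

x = 1


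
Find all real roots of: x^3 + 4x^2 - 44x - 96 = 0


Let p(x) = x^3 + 4x^2 - 44x - 96. By the rational root theorem (leading coefficient 1), any rational root is an integer divisor of 96: try ±1, ±2, ... in turn.
Test x = 1: value = -135 ≠ 0.
Test x = -1: value = -49 ≠ 0.
Test x = 2: value = -160 ≠ 0.
Test x = -2: value = 0 ✓, so (x + 2) is a factor.
Synthetic division by (x + 2): bring down 1; 1(-2) + 4 = 2; 2(-2) - 44 = -48; (-48)(-2) - 96 = 0 → quotient x^2 + 2x - 48, remainder 0.
Solve the quadratic x^2 + 2x - 48 = 0: discriminant = 2^2 - 4(1)(-48) = 4 + 192 = 196.
sqrt(196) = 14, so x = (-2 ± 14)/2: x = 6 or x = -8.

x = -8, x = -2, x = 6


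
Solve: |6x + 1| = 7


An absolute value equation |expr| = 7 gives two cases:
Case 1: 6x + 1 = 7
  6x = 6, so x = 1
Case 2: 6x + 1 = -7
  6x = -8, so x = -4/3

x = -4/3, x = 1


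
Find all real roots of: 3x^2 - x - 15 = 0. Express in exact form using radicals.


Using the quadratic formula: x = (-b ± sqrt(b^2 - 4ac)) / (2a)
Here a = 3, b = -1, c = -15
Discriminant = b^2 - 4ac = (-1)^2 - 4(3)(-15) = 1 + 180 = 181
Since discriminant = 181 > 0, there are two real roots.
x = (1 ± sqrt(181)) / 6
Numerically: x ≈ 2.4089 or x ≈ -2.0756

x = (1 + sqrt(181)) / 6 or x = (1 - sqrt(181)) / 6


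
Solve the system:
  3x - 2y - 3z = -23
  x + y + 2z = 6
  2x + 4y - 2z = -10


Using Cramer's rule. Expand each determinant along the first row.
D  = 3*[1*(-2) - 2*4] - (-2)*[1*(-2) - 2*2] + (-3)*[1*4 - 1*2]
  = 3*(-10) - (-2)*(-6) + (-3)*(2) = -48
Dx = (-23)*[1*(-2) - 2*4] - (-2)*[6*(-2) - 2*(-10)] + (-3)*[6*4 - 1*(-10)]
  = (-23)*(-10) - (-2)*(8) + (-3)*(34) = 144
Dy = 3*[6*(-2) - 2*(-10)] - (-23)*[1*(-2) - 2*2] + (-3)*[1*(-10) - 6*2]
  = 3*(8) - (-23)*(-6) + (-3)*(-22) = -48
Dz = 3*[1*(-10) - 6*4] - (-2)*[1*(-10) - 6*2] + (-23)*[1*4 - 1*2]
  = 3*(-34) - (-2)*(-22) + (-23)*(2) = -192
x = Dx/D = 144/-48 = -3, y = Dy/D = -48/-48 = 1, z = Dz/D = -192/-48 = 4
Check eq1: (3)(-3) + (-2)(1) + (-3)(4) = -23 = -23 ✓
Check eq2: (1)(-3) + (1)(1) + (2)(4) = 6 = 6 ✓
Check eq3: (2)(-3) + (4)(1) + (-2)(4) = -10 = -10 ✓

x = -3, y = 1, z = 4


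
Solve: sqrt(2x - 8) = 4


Square both sides: 2x - 8 = 4^2 = 16
2x = 16 + 8 = 24
x = 12
Check: sqrt(2*12 - 8) = sqrt(16) = 4 ✓

x = 12


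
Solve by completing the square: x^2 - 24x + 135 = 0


Start: x^2 - 24x + 135 = 0
Move constant: x^2 - 24x = -135
Half of -24 is -12, squared is 144
Add 144 to both sides: x^2 - 24x + 144 = 9
(x - 12)^2 = 9
x - 12 = ±3
x = 12 + 3 = 15 or x = 12 - 3 = 9

x = 9, x = 15


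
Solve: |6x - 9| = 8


An absolute value equation |expr| = 8 gives two cases:
Case 1: 6x - 9 = 8
  6x = 17, so x = 17/6
Case 2: 6x - 9 = -8
  6x = 1, so x = 1/6

x = 1/6, x = 17/6


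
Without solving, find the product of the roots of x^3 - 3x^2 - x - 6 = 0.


By Vieta's formulas for x^3 + bx^2 + cx + d = 0:
  r1 + r2 + r3 = -b/a = 3
  r1*r2 + r1*r3 + r2*r3 = c/a = -1
  r1*r2*r3 = -d/a = 6


Product = 6


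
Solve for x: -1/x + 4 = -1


Subtract 4 from both sides: -1/x = -5
Multiply both sides by x: -1 = -5 * x
Divide by -5: x = 1/5

x = 1/5


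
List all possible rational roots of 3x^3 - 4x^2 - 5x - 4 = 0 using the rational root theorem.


Rational root theorem: possible roots are ±p/q where:
  p divides the constant term (-4): p ∈ {1, 2, 4}
  q divides the leading coefficient (3): q ∈ {1, 3}

All possible rational roots: -4, -2, -4/3, -1, -2/3, -1/3, 1/3, 2/3, 1, 4/3, 2, 4

-4, -2, -4/3, -1, -2/3, -1/3, 1/3, 2/3, 1, 4/3, 2, 4


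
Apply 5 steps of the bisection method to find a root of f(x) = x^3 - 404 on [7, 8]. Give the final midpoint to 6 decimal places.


f(x) = x^3 - 404
f(7) = -61 < 0
f(8) = 108 > 0

Step 1: midpoint = (7.000000 + 8.000000)/2 = 7.500000
  f(7.500000) = 17.875000
  f(mid) > 0, so root is in [7.000000, 7.500000]

Step 2: midpoint = (7.000000 + 7.500000)/2 = 7.250000
  f(7.250000) = -22.921875
  f(mid) < 0, so root is in [7.250000, 7.500000]

Step 3: midpoint = (7.250000 + 7.500000)/2 = 7.375000
  f(7.375000) = -2.869141
  f(mid) < 0, so root is in [7.375000, 7.500000]

Step 4: midpoint = (7.375000 + 7.500000)/2 = 7.437500
  f(7.437500) = 7.415771
  f(mid) > 0, so root is in [7.375000, 7.437500]

Step 5: midpoint = (7.375000 + 7.437500)/2 = 7.406250
  f(7.406250) = 2.251617
  f(mid) > 0, so root is in [7.375000, 7.406250]

midpoint = 7.406250


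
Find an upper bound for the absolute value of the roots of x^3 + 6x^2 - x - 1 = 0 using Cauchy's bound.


Cauchy's bound: all roots r satisfy |r| <= 1 + max(|a_i/a_n|) for i = 0,...,n-1
where a_n is the leading coefficient.

Coefficients: [1, 6, -1, -1]
Leading coefficient a_n = 1
Ratios |a_i/a_n|: 6, 1, 1
Maximum ratio: 6
Cauchy's bound: |r| <= 1 + 6 = 7

Upper bound = 7


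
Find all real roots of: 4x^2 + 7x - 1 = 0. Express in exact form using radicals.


Using the quadratic formula: x = (-b ± sqrt(b^2 - 4ac)) / (2a)
Here a = 4, b = 7, c = -1
Discriminant = b^2 - 4ac = 7^2 - 4(4)(-1) = 49 + 16 = 65
Since discriminant = 65 > 0, there are two real roots.
x = (-7 ± sqrt(65)) / 8
Numerically: x ≈ 0.1328 or x ≈ -1.8828

x = (-7 + sqrt(65)) / 8 or x = (-7 - sqrt(65)) / 8


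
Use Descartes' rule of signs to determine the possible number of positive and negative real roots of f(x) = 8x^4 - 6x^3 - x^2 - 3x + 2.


Descartes' rule of signs:

For positive roots, count sign changes in f(x) = 8x^4 - 6x^3 - x^2 - 3x + 2:
Signs of coefficients: +, -, -, -, +
Number of sign changes: 2
Possible positive real roots: 2, 0

For negative roots, examine f(-x) = 8x^4 + 6x^3 - x^2 + 3x + 2:
Signs of coefficients: +, +, -, +, +
Number of sign changes: 2
Possible negative real roots: 2, 0

Positive roots: 2 or 0; Negative roots: 2 or 0


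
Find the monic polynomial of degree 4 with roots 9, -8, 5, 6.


A monic polynomial with roots 9, -8, 5, 6 is:
p(x) = (x - 9)(x + 8)(x - 5)(x - 6)
After multiplying by (x - 9): x - 9
After multiplying by (x + 8): x^2 - x - 72
After multiplying by (x - 5): x^3 - 6x^2 - 67x + 360
After multiplying by (x - 6): x^4 - 12x^3 - 31x^2 + 762x - 2160

x^4 - 12x^3 - 31x^2 + 762x - 2160


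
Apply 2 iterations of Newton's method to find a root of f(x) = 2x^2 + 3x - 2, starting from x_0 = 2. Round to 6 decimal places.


Newton's method: x_(n+1) = x_n - f(x_n)/f'(x_n)
f(x) = 2x^2 + 3x - 2
f'(x) = 4x + 3

Iteration 1:
  f(2.000000) = 12.000000
  f'(2.000000) = 11.000000
  x_1 = 2.000000 - (12.000000)/(11.000000) = 0.909091

Iteration 2:
  f(0.909091) = 2.380165
  f'(0.909091) = 6.636364
  x_2 = 0.909091 - (2.380165)/(6.636364) = 0.550436

x_2 = 0.550436


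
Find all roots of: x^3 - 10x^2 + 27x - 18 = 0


Let p(x) = x^3 - 10x^2 + 27x - 18. By the rational root theorem (leading coefficient 1), any rational root is an integer divisor of 18: try ±1, ±2, ... in turn.
Test x = 1: value = 0 ✓, so (x - 1) is a factor.
Synthetic division by (x - 1): bring down 1; 1(1) - 10 = -9; (-9)(1) + 27 = 18; 18(1) - 18 = 0 → quotient x^2 - 9x + 18, remainder 0.
Solve the quadratic x^2 - 9x + 18 = 0: discriminant = (-9)^2 - 4(1)(18) = 81 - 72 = 9.
sqrt(9) = 3, so x = (9 ± 3)/2: x = 6 or x = 3.
Collecting all roots found:

x = 1, x = 3, x = 6


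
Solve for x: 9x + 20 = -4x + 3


Starting with: 9x + 20 = -4x + 3
Move all x terms to left: (9 + 4)x = 3 - 20
Simplify: 13x = -17
Divide both sides by 13: x = -17/13

x = -17/13


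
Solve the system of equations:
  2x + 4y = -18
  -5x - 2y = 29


Using Cramer's rule:
Determinant D = (2)(-2) - (-5)(4) = -4 + 20 = 16
Dx = (-18)(-2) - (29)(4) = 36 - 116 = -80
Dy = (2)(29) - (-5)(-18) = 58 - 90 = -32
x = Dx/D = -80/16 = -5
y = Dy/D = -32/16 = -2

x = -5, y = -2


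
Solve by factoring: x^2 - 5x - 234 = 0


We need two numbers that multiply to -234 and add to -5.
Those numbers are 13 and -18 (since 13 * (-18) = -234 and 13 + (-18) = -5).
So x^2 - 5x - 234 = (x + 13)(x - 18) = 0
Setting each factor to zero: x = -13 or x = 18

x = -13, x = 18


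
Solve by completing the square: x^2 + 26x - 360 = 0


Start: x^2 + 26x - 360 = 0
Move constant: x^2 + 26x = 360
Half of 26 is 13, squared is 169
Add 169 to both sides: x^2 + 26x + 169 = 529
(x + 13)^2 = 529
x + 13 = ±23
x = -13 + 23 = 10 or x = -13 - 23 = -36

x = -36, x = 10


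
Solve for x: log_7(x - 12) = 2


Convert to exponential form: x - 12 = 7^2 = 49
x = 49 + 12 = 61
Check: log_7(61 - 12) = log_7(49) = log_7(49) = 2 ✓

x = 61


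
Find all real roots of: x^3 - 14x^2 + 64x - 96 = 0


Let p(x) = x^3 - 14x^2 + 64x - 96. By the rational root theorem (leading coefficient 1), any rational root is an integer divisor of 96: try ±1, ±2, ... in turn.
Test x = 1: value = -45 ≠ 0.
Test x = -1: value = -175 ≠ 0.
Test x = 2: value = -16 ≠ 0.
Test x = -2: value = -288 ≠ 0.
Test x = 3: value = -3 ≠ 0.
Test x = -3: value = -441 ≠ 0.
Test x = 4: value = 0 ✓, so (x - 4) is a factor.
Synthetic division by (x - 4): bring down 1; 1(4) - 14 = -10; (-10)(4) + 64 = 24; 24(4) - 96 = 0 → quotient x^2 - 10x + 24, remainder 0.
Solve the quadratic x^2 - 10x + 24 = 0: discriminant = (-10)^2 - 4(1)(24) = 100 - 96 = 4.
sqrt(4) = 2, so x = (10 ± 2)/2: x = 6 or x = 4.

x = 4 (multiplicity 2), x = 6


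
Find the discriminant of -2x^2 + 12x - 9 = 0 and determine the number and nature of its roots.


For ax^2 + bx + c = 0, discriminant D = b^2 - 4ac
Here a = -2, b = 12, c = -9
D = (12)^2 - 4(-2)(-9) = 144 - 72 = 72

D = 72 > 0 but not a perfect square
The equation has 2 distinct real irrational roots.

Discriminant = 72, 2 distinct real irrational roots


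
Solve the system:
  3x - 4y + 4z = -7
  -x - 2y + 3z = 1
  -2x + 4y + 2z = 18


Using Cramer's rule. Expand each determinant along the first row.
D  = 3*[(-2)*2 - 3*4] - (-4)*[(-1)*2 - 3*(-2)] + 4*[(-1)*4 - (-2)*(-2)]
  = 3*(-16) - (-4)*(4) + 4*(-8) = -64
Dx = (-7)*[(-2)*2 - 3*4] - (-4)*[1*2 - 3*18] + 4*[1*4 - (-2)*18]
  = (-7)*(-16) - (-4)*(-52) + 4*(40) = 64
Dy = 3*[1*2 - 3*18] - (-7)*[(-1)*2 - 3*(-2)] + 4*[(-1)*18 - 1*(-2)]
  = 3*(-52) - (-7)*(4) + 4*(-16) = -192
Dz = 3*[(-2)*18 - 1*4] - (-4)*[(-1)*18 - 1*(-2)] + (-7)*[(-1)*4 - (-2)*(-2)]
  = 3*(-40) - (-4)*(-16) + (-7)*(-8) = -128
x = Dx/D = 64/-64 = -1, y = Dy/D = -192/-64 = 3, z = Dz/D = -128/-64 = 2
Check eq1: (3)(-1) + (-4)(3) + (4)(2) = -7 = -7 ✓
Check eq2: (-1)(-1) + (-2)(3) + (3)(2) = 1 = 1 ✓
Check eq3: (-2)(-1) + (4)(3) + (2)(2) = 18 = 18 ✓

x = -1, y = 3, z = 2
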